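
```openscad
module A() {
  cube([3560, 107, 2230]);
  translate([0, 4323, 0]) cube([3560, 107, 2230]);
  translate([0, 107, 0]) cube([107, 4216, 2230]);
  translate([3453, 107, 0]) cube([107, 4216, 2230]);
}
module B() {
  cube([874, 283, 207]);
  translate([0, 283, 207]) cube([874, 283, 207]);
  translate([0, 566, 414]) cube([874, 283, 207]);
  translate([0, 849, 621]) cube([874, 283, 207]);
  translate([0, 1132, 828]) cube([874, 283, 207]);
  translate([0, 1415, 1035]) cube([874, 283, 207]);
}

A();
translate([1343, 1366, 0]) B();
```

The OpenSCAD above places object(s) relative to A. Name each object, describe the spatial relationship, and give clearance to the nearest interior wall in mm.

Clearances: x = 1236, y = 1259; minimum 1236 mm.

A is a house frame. B is a staircase. The staircase sits inside the house frame, centred. The clearance to the nearest interior wall is 1236 mm.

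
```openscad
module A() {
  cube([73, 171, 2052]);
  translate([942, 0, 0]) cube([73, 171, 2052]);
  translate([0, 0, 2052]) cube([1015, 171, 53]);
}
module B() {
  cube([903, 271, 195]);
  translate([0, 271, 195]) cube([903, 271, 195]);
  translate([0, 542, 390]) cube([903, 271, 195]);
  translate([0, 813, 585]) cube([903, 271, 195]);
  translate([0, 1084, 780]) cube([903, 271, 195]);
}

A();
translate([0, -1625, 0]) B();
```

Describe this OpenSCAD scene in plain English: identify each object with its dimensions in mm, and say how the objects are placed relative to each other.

A is a rectangular door frame: two vertical jambs of 73×171 mm section, 2052 mm tall, with a clear opening 869 mm wide between their inner faces. A header 53 mm tall and 171 mm deep lies on top of the jambs and spans the full outside width.

B is a straight staircase of 5 solid steps. Each step is 903 mm wide (x), 271 mm deep (y, the going) and 195 mm tall (the rise). The first step rests on the floor; each subsequent step sits one going further in +y and one rise higher in +z, directly behind and above the previous step with no overlap.

The staircase is on the floor beside the door frame on its −y side.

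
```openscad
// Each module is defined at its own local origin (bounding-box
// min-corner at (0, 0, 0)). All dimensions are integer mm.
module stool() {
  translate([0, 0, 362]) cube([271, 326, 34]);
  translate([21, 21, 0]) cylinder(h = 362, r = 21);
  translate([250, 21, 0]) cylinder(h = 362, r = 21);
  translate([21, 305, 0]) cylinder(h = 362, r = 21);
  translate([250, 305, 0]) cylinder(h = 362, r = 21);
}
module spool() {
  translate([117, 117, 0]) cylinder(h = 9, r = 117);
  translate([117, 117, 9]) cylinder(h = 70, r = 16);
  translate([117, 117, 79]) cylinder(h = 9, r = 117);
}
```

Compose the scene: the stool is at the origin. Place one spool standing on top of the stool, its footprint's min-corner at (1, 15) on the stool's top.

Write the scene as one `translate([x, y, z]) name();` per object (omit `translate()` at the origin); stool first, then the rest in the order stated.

stool();
translate([1, 15, 396]) spool();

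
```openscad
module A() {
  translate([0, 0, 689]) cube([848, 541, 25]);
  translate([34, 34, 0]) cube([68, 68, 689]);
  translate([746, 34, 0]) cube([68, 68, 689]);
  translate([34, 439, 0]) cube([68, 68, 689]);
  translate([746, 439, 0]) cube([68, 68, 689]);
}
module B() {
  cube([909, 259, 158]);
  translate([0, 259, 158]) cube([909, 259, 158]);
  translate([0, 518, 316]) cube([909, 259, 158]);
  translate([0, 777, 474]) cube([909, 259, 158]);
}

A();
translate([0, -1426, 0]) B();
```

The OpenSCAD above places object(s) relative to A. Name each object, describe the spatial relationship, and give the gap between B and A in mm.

The staircase's nearest face is 390 mm from the table's −y face.

A is a table. B is a staircase. The staircase is on the floor beside the table on its −y side. The gap between the staircase and the table is 390 mm.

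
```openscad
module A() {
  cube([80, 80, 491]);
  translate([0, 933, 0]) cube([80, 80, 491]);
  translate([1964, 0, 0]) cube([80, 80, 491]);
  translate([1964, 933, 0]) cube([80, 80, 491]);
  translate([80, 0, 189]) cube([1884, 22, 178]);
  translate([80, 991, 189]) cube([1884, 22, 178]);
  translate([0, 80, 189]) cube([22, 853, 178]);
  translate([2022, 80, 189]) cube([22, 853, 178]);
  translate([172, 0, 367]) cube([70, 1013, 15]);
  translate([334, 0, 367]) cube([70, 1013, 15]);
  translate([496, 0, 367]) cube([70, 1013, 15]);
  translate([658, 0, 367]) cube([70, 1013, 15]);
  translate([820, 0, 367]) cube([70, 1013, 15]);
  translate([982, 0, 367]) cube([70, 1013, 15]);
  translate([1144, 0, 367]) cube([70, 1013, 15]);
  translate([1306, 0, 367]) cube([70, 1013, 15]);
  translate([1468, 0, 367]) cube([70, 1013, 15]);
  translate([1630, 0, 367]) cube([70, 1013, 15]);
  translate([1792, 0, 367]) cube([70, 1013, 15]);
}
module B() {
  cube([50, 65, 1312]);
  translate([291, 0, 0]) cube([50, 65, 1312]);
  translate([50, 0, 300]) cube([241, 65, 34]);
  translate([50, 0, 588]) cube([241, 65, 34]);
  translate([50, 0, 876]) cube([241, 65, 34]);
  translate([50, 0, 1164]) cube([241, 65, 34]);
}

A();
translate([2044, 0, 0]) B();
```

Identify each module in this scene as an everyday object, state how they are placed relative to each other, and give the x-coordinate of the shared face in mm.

The bed frame's +x face and the ladder's −x face are both at x = 2044 mm.

A is a bed frame. B is a ladder. The ladder is against the bed frame's +x side, with their −y faces flush. The x-coordinate of the shared face is 2044 mm.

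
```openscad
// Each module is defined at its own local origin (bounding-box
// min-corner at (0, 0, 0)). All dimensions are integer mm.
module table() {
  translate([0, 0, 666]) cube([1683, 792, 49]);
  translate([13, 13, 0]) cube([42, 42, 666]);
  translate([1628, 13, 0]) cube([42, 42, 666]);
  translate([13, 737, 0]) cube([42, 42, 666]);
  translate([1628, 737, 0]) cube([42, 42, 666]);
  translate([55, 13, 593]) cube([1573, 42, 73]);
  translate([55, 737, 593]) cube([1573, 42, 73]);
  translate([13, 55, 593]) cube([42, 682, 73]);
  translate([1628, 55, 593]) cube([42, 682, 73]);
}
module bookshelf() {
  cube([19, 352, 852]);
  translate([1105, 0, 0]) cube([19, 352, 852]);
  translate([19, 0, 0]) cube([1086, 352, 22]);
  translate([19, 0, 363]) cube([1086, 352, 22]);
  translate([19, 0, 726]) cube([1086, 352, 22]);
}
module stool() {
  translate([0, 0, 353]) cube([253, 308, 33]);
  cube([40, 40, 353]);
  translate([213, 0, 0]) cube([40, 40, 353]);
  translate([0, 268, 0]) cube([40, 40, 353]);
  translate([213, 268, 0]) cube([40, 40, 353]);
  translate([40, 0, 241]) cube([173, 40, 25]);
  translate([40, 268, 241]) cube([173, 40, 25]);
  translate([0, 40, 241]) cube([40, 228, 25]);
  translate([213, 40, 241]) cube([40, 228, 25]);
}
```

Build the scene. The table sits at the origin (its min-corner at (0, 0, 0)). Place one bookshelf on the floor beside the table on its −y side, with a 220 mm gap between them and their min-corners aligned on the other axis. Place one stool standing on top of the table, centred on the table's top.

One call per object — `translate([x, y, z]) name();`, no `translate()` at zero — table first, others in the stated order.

table();
translate([0, -572, 0]) bookshelf();
translate([715, 242, 715]) stool();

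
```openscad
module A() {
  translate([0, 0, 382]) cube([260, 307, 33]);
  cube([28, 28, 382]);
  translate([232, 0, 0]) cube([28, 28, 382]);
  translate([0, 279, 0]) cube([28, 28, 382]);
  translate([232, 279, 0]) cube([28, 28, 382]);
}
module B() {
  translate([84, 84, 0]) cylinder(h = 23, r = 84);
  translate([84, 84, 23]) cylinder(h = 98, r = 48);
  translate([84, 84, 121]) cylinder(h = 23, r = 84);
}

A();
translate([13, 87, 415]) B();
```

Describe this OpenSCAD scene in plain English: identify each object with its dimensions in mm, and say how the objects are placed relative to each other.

A is a simple wooden stool: a rectangular seat 260 mm (x) by 307 mm (y), 33 mm thick, top face at z = 415 mm, on four square legs, each 28×28 mm in cross-section. The legs rest on z = 0, each flush with a corner of the seat.

B is a spool: two coaxial disc flanges of radius 84 mm and thickness 23 mm, joined by a core cylinder of radius 48 mm and height 98 mm. The lower flange rests on z = 0 and the three cylinders share a vertical axis.

The spool is on top of the stool.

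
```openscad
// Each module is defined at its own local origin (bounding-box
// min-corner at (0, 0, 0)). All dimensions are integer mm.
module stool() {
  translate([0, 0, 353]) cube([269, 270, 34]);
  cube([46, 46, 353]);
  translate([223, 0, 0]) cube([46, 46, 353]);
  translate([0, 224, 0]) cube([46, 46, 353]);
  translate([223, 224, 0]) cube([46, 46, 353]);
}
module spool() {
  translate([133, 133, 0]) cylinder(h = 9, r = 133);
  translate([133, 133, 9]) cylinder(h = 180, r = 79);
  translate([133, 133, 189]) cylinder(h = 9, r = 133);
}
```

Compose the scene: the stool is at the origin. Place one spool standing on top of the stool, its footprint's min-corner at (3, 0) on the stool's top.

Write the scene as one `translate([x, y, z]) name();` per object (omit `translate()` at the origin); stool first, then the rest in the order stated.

stool();
translate([3, 0, 387]) spool();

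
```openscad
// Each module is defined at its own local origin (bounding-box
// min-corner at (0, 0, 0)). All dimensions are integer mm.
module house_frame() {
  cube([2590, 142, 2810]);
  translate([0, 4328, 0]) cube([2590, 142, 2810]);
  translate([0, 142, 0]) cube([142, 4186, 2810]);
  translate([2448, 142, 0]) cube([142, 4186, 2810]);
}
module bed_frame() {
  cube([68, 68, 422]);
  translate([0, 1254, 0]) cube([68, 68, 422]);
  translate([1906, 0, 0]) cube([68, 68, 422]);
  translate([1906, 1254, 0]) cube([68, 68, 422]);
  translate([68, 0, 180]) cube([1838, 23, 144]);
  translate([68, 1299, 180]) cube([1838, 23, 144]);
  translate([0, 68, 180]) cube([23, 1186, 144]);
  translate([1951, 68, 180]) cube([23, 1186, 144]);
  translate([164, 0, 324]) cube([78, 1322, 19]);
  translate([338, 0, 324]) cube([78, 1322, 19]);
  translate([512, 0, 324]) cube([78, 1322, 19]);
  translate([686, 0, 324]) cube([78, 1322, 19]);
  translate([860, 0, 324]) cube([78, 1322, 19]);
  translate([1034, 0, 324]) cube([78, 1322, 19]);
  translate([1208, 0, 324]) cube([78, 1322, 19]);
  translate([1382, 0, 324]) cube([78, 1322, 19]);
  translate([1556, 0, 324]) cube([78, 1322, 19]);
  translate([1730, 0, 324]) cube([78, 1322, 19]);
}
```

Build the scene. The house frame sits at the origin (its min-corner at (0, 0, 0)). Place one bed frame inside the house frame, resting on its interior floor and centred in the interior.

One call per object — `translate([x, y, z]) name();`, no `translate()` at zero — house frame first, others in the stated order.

house_frame();
translate([308, 1574, 0]) bed_frame();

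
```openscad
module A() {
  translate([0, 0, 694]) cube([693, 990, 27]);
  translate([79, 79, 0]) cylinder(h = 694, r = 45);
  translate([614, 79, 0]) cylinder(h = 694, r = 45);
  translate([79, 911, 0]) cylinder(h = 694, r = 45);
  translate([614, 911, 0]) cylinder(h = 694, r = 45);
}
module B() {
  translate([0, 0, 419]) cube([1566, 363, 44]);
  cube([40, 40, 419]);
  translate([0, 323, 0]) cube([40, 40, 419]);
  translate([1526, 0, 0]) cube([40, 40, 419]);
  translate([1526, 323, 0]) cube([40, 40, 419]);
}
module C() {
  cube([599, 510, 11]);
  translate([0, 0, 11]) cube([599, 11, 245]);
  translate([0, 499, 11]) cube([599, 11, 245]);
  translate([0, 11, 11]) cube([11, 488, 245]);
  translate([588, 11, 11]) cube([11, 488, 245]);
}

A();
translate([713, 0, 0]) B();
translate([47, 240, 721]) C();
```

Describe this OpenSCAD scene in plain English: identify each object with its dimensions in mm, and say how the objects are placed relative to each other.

A is a rectangular dining table. The top is 693×990×27 mm with its upper surface at z = 721 mm. It stands on four round legs of 90 mm diameter, each leg's bounding box inset 34 mm from the nearest pair of top edges, running from the floor to the underside of the top.

B is a long wooden bench with a 1566 mm (x) × 363 mm (y) seat, 44 mm thick, its top surface 463 mm above the floor. Four 40 mm square legs at the seat corners, flush with the edges, run from z = 0 to the seat underside.

C is an open storage box with external size 599×510×256 mm and wall thickness 11 mm (the base is also 11 mm thick). The base covers the whole footprint; the four walls stand on the base, with the y-facing walls full-width and the x-facing walls fitting between their inner faces.

The bench is on the floor beside the table on its +x side. The open box is on top of the table, centred.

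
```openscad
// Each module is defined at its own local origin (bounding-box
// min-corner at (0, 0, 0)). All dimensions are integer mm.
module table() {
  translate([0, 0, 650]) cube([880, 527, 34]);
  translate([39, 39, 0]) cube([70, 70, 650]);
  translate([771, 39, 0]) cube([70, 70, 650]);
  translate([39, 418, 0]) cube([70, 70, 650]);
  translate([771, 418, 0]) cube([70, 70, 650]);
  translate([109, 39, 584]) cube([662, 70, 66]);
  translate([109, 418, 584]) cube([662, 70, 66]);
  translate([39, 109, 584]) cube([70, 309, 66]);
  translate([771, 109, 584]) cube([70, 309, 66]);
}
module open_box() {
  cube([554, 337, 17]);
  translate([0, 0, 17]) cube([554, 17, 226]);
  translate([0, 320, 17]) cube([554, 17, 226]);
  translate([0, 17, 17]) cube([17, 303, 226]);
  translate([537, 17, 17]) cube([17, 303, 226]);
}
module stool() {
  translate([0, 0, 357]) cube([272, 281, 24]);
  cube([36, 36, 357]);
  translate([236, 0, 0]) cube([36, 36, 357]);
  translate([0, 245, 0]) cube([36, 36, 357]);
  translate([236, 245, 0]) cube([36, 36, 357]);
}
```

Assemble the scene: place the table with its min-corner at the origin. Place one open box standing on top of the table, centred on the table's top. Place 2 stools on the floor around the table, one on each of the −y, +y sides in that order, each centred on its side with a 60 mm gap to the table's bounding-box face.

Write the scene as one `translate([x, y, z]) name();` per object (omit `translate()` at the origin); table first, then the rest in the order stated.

table();
translate([163, 95, 684]) open_box();
translate([304, -341, 0]) stool();
translate([304, 587, 0]) stool();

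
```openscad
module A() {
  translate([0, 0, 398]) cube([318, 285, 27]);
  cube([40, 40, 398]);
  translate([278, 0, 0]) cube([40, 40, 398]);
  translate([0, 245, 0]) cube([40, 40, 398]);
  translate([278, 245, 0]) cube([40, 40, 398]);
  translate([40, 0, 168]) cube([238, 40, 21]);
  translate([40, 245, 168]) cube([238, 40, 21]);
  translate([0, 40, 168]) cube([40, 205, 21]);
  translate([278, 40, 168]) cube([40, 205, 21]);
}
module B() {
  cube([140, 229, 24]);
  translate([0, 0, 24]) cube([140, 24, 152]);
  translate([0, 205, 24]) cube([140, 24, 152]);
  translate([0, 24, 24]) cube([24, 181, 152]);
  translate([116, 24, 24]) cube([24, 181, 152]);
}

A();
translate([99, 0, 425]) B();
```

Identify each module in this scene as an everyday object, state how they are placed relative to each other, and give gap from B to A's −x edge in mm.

A is a stool. B is an open box. The open box is on top of the stool. The gap from the open box to the stool's −x edge is 99 mm.

The open box's min-x is at 99; the stool's min-x is 0; gap = 99 mm.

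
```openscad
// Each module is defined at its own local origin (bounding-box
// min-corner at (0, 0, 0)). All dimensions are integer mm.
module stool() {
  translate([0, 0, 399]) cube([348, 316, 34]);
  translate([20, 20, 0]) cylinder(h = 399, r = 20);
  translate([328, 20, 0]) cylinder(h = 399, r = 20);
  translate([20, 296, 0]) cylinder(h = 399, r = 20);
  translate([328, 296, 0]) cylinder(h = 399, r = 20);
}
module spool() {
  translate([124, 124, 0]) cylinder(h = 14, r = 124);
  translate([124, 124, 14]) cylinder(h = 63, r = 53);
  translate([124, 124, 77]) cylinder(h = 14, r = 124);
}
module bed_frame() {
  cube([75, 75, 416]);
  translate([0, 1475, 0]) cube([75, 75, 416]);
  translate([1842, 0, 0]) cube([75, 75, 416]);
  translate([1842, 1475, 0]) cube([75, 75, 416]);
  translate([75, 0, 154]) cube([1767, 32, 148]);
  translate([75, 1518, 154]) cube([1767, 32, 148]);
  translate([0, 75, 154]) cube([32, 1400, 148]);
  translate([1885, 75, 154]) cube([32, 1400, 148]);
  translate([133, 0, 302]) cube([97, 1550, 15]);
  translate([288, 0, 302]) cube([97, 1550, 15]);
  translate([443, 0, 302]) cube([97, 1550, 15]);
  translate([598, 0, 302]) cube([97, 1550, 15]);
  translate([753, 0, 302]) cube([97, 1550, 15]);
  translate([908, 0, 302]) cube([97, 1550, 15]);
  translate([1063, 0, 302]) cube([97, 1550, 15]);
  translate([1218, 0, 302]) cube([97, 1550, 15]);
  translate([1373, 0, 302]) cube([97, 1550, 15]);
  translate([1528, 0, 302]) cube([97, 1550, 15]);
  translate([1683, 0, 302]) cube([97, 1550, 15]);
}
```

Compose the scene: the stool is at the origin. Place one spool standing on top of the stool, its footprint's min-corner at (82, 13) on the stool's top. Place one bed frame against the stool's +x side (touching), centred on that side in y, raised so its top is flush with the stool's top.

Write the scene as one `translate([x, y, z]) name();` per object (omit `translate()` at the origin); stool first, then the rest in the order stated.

stool();
translate([82, 13, 433]) spool();
translate([348, -617, 17]) bed_frame();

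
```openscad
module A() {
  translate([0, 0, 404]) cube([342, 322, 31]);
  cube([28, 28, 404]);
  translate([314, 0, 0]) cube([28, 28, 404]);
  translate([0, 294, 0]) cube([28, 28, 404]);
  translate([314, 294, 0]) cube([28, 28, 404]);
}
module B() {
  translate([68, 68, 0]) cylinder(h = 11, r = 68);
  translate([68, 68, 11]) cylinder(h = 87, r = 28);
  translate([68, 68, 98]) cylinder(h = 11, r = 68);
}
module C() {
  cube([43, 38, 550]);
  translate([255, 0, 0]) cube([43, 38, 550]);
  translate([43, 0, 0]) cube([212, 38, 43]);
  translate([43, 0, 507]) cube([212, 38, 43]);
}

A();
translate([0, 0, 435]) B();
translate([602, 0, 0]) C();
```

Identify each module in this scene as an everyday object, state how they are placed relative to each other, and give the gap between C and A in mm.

The picture frame's nearest face is 260 mm from the stool's +x face.

A is a stool. B is a spool. C is a picture frame. The spool is on top of the stool. The picture frame is on the floor beside the stool on its +x side. The gap between the picture frame and the stool is 260 mm.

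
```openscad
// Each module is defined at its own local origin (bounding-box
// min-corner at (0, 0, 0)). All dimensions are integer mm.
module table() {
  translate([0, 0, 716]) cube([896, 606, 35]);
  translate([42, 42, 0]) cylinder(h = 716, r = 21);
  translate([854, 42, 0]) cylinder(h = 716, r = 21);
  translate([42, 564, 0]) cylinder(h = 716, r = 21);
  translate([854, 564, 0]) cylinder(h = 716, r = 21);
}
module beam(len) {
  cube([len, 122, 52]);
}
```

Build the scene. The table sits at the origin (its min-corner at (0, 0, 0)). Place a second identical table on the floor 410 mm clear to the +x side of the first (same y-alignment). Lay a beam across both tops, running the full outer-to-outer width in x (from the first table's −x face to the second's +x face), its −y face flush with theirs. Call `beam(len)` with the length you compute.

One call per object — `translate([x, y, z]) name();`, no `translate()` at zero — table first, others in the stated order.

table();
translate([1306, 0, 0]) table();
translate([0, 0, 751]) beam(2202);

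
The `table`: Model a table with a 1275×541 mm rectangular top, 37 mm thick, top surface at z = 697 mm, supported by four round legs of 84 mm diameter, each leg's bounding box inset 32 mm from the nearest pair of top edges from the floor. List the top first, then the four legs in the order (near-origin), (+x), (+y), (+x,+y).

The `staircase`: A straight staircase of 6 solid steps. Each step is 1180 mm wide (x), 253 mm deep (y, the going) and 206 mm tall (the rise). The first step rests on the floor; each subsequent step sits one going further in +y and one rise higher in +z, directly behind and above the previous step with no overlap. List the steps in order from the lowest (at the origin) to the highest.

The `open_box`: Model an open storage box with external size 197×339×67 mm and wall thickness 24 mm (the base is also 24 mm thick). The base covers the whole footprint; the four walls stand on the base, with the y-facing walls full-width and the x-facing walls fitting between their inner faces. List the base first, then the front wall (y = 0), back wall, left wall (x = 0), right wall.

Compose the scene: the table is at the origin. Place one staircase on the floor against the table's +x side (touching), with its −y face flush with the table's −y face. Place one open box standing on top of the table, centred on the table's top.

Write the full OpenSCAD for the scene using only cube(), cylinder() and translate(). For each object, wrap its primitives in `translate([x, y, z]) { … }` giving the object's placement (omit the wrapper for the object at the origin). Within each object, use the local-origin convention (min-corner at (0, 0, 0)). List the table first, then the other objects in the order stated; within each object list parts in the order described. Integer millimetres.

translate([0, 0, 660]) cube([1275, 541, 37]);
translate([74, 74, 0]) cylinder(h = 660, r = 42);
translate([1201, 74, 0]) cylinder(h = 660, r = 42);
translate([74, 467, 0]) cylinder(h = 660, r = 42);
translate([1201, 467, 0]) cylinder(h = 660, r = 42);
translate([1275, 0, 0]) {
  cube([1180, 253, 206]);
  translate([0, 253, 206]) cube([1180, 253, 206]);
  translate([0, 506, 412]) cube([1180, 253, 206]);
  translate([0, 759, 618]) cube([1180, 253, 206]);
  translate([0, 1012, 824]) cube([1180, 253, 206]);
  translate([0, 1265, 1030]) cube([1180, 253, 206]);
}
translate([539, 101, 697]) {
  cube([197, 339, 24]);
  translate([0, 0, 24]) cube([197, 24, 43]);
  translate([0, 315, 24]) cube([197, 24, 43]);
  translate([0, 24, 24]) cube([24, 291, 43]);
  translate([173, 24, 24]) cube([24, 291, 43]);
}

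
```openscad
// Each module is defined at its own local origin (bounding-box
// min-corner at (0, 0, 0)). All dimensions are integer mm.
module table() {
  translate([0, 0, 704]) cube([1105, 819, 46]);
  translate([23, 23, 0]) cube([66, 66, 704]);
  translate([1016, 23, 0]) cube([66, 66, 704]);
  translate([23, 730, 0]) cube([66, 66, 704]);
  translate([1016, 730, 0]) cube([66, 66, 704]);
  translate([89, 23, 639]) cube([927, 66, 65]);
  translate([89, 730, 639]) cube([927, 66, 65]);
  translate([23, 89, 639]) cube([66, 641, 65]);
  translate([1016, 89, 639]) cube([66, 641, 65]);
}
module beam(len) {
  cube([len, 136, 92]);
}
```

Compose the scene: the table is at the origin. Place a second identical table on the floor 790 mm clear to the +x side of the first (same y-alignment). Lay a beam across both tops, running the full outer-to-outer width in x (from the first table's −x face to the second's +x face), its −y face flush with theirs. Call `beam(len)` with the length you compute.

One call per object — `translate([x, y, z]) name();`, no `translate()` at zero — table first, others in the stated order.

table();
translate([1895, 0, 0]) table();
translate([0, 0, 750]) beam(3000);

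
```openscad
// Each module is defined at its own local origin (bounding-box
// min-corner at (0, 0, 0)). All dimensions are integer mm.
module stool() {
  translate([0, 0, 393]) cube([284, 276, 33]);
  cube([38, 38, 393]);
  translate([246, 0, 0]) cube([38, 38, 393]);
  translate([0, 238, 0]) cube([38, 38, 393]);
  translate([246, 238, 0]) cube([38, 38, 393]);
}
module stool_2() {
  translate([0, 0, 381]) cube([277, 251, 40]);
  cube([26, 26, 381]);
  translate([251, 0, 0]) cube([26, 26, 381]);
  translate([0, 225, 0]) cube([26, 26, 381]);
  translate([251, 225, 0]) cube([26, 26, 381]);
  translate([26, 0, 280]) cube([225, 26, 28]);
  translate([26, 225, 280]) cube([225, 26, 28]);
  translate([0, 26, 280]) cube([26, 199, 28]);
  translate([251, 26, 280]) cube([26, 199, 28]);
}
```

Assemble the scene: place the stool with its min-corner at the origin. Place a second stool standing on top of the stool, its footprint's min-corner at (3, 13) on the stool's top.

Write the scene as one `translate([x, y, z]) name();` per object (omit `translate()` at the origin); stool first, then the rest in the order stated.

stool();
translate([3, 13, 426]) stool_2();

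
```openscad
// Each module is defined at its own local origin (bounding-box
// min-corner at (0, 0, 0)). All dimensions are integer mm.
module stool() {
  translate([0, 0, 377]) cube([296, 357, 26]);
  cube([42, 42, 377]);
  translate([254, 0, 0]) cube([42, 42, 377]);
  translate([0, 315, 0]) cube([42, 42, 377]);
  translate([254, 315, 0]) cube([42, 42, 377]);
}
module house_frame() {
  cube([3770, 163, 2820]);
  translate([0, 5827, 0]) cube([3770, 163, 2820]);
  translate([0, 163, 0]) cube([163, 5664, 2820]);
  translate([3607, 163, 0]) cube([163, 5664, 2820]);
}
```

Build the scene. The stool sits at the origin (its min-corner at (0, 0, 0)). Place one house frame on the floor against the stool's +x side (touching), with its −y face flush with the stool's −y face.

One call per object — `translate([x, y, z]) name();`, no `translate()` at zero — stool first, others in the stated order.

stool();
translate([296, 0, 0]) house_frame();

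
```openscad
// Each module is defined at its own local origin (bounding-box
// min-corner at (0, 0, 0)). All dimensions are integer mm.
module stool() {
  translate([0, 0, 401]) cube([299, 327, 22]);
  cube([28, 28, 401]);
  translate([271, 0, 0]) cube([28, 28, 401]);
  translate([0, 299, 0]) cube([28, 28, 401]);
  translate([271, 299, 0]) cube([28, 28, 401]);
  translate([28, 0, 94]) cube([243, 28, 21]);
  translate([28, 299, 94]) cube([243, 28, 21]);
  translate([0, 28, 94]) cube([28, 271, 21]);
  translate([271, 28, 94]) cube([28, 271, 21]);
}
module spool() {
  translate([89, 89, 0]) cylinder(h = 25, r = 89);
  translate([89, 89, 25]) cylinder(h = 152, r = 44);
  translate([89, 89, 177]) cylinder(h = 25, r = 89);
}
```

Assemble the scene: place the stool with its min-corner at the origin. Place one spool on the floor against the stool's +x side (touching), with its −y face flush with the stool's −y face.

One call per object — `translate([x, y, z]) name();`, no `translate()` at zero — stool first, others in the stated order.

stool();
translate([299, 0, 0]) spool();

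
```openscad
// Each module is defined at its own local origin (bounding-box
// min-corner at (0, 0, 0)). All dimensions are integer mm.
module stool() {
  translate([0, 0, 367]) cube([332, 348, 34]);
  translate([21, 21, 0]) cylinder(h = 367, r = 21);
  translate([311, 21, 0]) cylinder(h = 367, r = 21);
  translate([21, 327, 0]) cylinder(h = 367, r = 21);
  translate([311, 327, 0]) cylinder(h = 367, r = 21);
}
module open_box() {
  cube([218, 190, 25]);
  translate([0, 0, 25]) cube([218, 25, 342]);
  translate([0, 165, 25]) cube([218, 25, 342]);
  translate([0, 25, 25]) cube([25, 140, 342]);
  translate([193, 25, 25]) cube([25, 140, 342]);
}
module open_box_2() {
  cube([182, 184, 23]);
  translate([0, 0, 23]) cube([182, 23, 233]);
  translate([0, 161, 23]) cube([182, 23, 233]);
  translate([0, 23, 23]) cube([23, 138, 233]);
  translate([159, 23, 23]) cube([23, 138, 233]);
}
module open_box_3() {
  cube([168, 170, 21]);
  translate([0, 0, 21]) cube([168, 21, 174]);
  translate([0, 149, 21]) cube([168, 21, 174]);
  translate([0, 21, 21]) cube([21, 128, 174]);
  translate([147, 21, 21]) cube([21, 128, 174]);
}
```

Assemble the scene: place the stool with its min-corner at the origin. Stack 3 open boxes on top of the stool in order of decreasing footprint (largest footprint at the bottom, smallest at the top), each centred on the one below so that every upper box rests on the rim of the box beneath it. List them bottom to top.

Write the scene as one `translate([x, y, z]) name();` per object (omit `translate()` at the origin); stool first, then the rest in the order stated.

stool();
translate([57, 79, 401]) open_box();
translate([75, 82, 768]) open_box_2();
translate([82, 89, 1024]) open_box_3();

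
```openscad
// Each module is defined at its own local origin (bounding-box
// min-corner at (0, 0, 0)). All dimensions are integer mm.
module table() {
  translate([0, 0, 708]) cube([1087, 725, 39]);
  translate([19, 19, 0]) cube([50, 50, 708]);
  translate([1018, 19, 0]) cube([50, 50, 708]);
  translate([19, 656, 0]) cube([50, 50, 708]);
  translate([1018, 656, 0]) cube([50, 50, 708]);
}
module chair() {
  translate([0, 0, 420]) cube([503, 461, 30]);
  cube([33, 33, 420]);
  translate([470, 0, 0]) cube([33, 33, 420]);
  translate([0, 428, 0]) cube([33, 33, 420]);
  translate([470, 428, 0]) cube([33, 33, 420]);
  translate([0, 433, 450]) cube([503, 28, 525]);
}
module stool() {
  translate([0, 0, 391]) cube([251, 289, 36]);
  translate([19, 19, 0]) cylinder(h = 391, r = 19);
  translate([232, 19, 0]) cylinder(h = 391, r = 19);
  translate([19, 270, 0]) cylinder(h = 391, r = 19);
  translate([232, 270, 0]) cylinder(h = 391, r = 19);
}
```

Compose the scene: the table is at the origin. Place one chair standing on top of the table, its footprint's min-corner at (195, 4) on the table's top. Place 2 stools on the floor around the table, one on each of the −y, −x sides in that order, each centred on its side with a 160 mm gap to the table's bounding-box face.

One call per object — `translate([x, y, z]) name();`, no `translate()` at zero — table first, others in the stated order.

table();
translate([195, 4, 747]) chair();
translate([418, -449, 0]) stool();
translate([-411, 218, 0]) stool();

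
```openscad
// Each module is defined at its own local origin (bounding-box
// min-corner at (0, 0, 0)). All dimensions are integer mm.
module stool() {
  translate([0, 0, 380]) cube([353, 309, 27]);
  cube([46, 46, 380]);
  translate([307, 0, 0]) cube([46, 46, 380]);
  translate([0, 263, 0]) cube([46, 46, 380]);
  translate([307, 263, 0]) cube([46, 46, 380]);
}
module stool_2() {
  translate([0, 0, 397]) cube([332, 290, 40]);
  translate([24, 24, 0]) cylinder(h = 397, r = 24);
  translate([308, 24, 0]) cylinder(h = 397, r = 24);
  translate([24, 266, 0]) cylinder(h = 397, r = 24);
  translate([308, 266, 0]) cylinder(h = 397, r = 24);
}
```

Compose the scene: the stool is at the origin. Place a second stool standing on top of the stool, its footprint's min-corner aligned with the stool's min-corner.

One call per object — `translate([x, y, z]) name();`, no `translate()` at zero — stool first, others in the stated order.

stool();
translate([0, 0, 407]) stool_2();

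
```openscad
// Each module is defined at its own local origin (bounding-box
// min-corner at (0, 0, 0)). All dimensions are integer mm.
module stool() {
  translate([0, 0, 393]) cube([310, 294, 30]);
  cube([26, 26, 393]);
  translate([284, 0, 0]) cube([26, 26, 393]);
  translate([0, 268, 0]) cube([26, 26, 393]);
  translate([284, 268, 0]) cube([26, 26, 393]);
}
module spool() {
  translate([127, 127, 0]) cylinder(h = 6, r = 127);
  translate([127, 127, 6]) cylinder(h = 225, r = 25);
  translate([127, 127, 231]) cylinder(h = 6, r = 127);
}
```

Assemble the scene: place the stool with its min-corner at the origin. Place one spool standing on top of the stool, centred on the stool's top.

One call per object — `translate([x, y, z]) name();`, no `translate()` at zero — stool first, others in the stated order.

stool();
translate([28, 20, 423]) spool();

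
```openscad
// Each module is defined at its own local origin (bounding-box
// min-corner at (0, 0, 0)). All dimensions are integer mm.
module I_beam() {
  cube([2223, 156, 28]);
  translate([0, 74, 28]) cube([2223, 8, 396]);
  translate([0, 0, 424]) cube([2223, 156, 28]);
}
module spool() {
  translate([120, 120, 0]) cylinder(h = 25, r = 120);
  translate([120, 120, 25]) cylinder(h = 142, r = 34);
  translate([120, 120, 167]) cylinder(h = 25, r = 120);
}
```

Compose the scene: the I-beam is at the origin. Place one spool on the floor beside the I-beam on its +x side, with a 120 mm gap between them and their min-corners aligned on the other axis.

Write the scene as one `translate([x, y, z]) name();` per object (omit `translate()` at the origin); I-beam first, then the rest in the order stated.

I_beam();
translate([2343, 0, 0]) spool();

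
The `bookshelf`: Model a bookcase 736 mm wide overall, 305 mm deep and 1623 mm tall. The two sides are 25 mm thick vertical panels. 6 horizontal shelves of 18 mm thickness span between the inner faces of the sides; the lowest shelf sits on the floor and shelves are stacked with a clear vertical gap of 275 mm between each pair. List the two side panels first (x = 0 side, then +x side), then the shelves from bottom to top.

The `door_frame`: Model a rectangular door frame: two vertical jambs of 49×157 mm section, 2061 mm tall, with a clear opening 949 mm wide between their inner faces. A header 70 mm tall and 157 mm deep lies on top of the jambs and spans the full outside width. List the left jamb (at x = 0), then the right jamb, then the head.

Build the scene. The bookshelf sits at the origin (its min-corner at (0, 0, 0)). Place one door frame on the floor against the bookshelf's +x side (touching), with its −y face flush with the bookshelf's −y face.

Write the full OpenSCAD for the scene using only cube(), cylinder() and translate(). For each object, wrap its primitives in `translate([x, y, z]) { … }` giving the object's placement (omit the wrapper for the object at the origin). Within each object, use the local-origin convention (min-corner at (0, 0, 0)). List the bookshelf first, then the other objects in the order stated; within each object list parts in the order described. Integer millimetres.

cube([25, 305, 1623]);
translate([711, 0, 0]) cube([25, 305, 1623]);
translate([25, 0, 0]) cube([686, 305, 18]);
translate([25, 0, 293]) cube([686, 305, 18]);
translate([25, 0, 586]) cube([686, 305, 18]);
translate([25, 0, 879]) cube([686, 305, 18]);
translate([25, 0, 1172]) cube([686, 305, 18]);
translate([25, 0, 1465]) cube([686, 305, 18]);
translate([736, 0, 0]) {
  cube([49, 157, 2061]);
  translate([998, 0, 0]) cube([49, 157, 2061]);
  translate([0, 0, 2061]) cube([1047, 157, 70]);
}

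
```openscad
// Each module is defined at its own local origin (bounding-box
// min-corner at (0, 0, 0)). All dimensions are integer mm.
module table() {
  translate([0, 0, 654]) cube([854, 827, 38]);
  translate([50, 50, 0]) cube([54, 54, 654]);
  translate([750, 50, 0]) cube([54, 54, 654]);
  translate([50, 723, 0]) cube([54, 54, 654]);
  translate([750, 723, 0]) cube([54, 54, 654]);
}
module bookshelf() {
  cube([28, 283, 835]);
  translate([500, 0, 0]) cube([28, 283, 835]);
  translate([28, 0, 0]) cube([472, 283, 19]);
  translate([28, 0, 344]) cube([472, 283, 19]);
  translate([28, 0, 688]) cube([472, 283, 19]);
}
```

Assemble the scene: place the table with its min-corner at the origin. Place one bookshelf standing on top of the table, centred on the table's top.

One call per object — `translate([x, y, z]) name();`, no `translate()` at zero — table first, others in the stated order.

table();
translate([163, 272, 692]) bookshelf();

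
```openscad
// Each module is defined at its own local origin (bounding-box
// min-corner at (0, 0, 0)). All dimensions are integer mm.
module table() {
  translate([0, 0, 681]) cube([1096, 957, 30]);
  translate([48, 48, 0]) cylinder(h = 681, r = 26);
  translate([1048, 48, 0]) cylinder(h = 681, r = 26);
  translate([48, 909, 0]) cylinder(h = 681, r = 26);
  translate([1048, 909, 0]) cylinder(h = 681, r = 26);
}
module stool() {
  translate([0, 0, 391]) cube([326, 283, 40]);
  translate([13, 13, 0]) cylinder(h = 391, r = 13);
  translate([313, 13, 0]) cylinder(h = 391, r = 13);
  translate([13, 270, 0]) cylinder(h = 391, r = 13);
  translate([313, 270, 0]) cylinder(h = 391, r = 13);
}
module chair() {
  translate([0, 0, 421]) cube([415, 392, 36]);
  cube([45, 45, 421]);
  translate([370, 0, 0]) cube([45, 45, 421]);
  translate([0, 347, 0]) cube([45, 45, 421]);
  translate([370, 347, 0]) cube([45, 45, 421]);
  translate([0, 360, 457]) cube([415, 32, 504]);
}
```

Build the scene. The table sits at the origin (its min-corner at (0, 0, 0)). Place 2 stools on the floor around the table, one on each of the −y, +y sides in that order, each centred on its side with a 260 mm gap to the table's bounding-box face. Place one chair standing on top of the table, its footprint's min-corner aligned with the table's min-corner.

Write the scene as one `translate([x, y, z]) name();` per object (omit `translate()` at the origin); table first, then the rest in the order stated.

table();
translate([385, -543, 0]) stool();
translate([385, 1217, 0]) stool();
translate([0, 0, 711]) chair();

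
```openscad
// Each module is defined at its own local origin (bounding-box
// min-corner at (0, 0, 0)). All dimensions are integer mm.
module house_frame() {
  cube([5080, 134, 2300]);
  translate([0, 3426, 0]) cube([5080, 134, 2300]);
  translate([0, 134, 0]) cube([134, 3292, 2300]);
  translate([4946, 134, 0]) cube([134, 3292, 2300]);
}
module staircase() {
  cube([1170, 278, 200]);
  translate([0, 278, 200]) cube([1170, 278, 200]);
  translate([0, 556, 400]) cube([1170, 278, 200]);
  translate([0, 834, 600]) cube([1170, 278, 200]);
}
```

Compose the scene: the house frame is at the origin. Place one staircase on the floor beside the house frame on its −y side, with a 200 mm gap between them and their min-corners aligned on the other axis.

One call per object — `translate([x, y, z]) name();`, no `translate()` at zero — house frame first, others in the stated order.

house_frame();
translate([0, -1312, 0]) staircase();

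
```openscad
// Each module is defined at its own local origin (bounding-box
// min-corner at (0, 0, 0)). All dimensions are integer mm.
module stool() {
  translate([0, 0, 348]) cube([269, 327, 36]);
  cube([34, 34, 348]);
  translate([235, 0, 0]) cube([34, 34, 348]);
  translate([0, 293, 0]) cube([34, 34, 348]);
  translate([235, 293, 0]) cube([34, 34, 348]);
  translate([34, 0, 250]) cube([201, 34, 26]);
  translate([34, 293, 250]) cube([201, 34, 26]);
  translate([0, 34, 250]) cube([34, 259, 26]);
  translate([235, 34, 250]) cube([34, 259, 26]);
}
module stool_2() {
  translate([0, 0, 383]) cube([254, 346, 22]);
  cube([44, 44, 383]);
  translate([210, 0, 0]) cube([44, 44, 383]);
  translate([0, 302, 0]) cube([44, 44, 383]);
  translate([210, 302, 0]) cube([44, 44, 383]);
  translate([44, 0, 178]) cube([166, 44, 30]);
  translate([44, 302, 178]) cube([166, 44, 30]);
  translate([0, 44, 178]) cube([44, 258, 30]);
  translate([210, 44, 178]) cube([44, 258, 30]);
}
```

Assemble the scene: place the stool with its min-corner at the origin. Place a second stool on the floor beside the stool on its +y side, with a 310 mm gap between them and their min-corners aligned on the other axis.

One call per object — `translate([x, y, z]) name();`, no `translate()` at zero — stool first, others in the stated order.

stool();
translate([0, 637, 0]) stool_2();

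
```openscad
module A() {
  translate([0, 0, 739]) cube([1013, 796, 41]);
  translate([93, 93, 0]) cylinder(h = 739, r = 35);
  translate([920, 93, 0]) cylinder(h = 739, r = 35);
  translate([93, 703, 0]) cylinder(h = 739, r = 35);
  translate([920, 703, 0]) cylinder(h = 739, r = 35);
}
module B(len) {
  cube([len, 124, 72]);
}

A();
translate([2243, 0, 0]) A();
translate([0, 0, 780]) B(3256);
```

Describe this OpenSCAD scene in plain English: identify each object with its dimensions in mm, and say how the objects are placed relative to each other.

A is a rectangular dining table. The top is 1013×796×41 mm with its upper surface at z = 780 mm. It stands on four round legs of 70 mm diameter, each leg's bounding box inset 58 mm from the nearest pair of top edges, running from the floor to the underside of the top.

B is a rectangular beam 3256 mm long (x), 124 mm deep (y), 72 mm thick (z).

The beam spans the tops of two tables placed 1230 mm apart, resting at z = 780 mm.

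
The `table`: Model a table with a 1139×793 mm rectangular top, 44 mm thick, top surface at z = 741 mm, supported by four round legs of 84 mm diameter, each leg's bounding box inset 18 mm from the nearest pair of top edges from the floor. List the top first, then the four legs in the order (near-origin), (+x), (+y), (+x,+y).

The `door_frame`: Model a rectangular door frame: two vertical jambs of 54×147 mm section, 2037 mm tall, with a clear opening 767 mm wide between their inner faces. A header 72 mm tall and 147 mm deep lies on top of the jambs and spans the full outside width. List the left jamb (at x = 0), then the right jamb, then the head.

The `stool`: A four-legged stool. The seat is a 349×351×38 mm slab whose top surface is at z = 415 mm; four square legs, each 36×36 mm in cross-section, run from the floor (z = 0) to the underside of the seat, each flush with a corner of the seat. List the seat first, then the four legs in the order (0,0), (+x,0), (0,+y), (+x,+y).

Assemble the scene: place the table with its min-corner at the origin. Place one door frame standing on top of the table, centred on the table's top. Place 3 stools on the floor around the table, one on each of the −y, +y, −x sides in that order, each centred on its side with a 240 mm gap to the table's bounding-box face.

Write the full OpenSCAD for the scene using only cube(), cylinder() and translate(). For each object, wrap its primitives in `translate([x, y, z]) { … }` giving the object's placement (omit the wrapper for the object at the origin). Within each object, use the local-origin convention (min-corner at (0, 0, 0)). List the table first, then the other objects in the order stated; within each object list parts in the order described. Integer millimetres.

translate([0, 0, 697]) cube([1139, 793, 44]);
translate([60, 60, 0]) cylinder(h = 697, r = 42);
translate([1079, 60, 0]) cylinder(h = 697, r = 42);
translate([60, 733, 0]) cylinder(h = 697, r = 42);
translate([1079, 733, 0]) cylinder(h = 697, r = 42);
translate([132, 323, 741]) {
  cube([54, 147, 2037]);
  translate([821, 0, 0]) cube([54, 147, 2037]);
  translate([0, 0, 2037]) cube([875, 147, 72]);
}
translate([395, -591, 0]) {
  translate([0, 0, 377]) cube([349, 351, 38]);
  cube([36, 36, 377]);
  translate([313, 0, 0]) cube([36, 36, 377]);
  translate([0, 315, 0]) cube([36, 36, 377]);
  translate([313, 315, 0]) cube([36, 36, 377]);
}
translate([395, 1033, 0]) {
  translate([0, 0, 377]) cube([349, 351, 38]);
  cube([36, 36, 377]);
  translate([313, 0, 0]) cube([36, 36, 377]);
  translate([0, 315, 0]) cube([36, 36, 377]);
  translate([313, 315, 0]) cube([36, 36, 377]);
}
translate([-589, 221, 0]) {
  translate([0, 0, 377]) cube([349, 351, 38]);
  cube([36, 36, 377]);
  translate([313, 0, 0]) cube([36, 36, 377]);
  translate([0, 315, 0]) cube([36, 36, 377]);
  translate([313, 315, 0]) cube([36, 36, 377]);
}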